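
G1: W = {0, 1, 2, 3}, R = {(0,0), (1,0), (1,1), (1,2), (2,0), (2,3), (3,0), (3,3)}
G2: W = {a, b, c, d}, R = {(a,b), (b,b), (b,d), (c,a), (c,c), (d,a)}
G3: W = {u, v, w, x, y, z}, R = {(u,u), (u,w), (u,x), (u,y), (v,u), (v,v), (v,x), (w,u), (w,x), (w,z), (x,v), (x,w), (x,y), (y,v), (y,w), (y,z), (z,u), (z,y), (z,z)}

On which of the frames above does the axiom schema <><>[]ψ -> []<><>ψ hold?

Frame correspondent (Sahlqvist): forall x forall y forall z ((x R^2 y & xRz) -> exists w (yRw & z R^2 w)) — i.e. a generalized confluence (Geach) condition.
G1: holds.
G2: fails — bR²d, bRd but no w with dRw and dR²w.
G3: holds.
Valid on: G1, G3.

G1, G3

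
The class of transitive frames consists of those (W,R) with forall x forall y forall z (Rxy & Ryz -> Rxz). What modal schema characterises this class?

□p → □□p

A defining formula is □p → □□p (the 4 axiom).
Suppose □p→□□p is valid. Take Rxy, Ryz and set V(p)={w : Rxw}. Then □p at x, so □□p at x, so □p at y, so p at z, i.e. Rxz.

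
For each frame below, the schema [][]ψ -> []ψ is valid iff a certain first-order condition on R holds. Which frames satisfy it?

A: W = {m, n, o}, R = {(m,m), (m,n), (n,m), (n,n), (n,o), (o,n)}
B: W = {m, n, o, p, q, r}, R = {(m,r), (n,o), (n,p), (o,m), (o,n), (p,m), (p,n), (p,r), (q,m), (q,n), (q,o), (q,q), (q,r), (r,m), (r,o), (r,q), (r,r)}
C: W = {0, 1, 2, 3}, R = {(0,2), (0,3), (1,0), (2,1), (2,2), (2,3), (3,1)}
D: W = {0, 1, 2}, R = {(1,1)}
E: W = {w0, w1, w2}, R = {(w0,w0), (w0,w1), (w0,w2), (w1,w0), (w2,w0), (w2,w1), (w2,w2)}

A, D, E

The schema corresponds to density: forall x forall y (Rxy -> exists z (Rxz & Rzy)).
A: ✓.
B: fails — Rom but no z with Roz and Rzm.
C: fails — R10 but no z with R1z and Rz0.
D: ✓.
E: ✓.
Valid on: A, D, E.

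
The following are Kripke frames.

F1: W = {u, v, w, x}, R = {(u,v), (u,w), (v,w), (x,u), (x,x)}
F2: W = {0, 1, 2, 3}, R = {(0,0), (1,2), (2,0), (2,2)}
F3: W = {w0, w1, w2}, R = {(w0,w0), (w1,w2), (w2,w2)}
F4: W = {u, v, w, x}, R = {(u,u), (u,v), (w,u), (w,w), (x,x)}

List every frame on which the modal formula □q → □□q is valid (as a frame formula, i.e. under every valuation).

F3

Frame correspondent (Sahlqvist): ∀x ∀y ∀z (Rxy ∧ Ryz → Rxz) — i.e. transitivity.
F1: fails — Rxu and Ruv but not Rxv.
F2: fails — R12 and R20 but not R10.
F3: ✓.
F4: fails — Rwu and Ruv but not Rwv.
Valid on: F3.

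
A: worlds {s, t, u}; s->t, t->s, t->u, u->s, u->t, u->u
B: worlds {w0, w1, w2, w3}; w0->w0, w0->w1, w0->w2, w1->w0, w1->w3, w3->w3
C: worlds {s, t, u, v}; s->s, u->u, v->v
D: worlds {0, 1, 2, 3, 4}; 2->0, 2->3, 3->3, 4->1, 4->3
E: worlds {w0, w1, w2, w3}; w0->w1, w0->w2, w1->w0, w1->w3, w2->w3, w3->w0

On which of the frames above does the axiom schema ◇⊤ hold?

A, E

Frame correspondent (Sahlqvist): ∀x ∃y Rxy — i.e. seriality.
A: condition met.
B: fails — world w2 has no successor.
C: fails — world t has no successor.
D: fails — world 0 has no successor.
E: condition met.
Valid on: A, E.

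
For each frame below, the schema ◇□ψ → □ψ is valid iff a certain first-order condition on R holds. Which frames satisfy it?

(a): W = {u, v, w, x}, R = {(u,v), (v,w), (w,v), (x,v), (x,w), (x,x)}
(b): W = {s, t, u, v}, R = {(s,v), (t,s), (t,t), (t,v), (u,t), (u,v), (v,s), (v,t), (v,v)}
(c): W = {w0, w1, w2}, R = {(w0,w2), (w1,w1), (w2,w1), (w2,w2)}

The schema corresponds to the Euclidean property: ∀x ∀y ∀z (Rxy ∧ Rxz → Ryz).
(a): fails — Ruv and Ruv but not Rvv.
(b): fails — Rts and Rts but not Rss.
(c): fails — Rw2w1 and Rw2w2 but not Rw1w2.
Valid on no frame.

none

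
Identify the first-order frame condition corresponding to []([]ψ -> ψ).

Suppose □(□ψ→ψ) is valid. Take Rxy and set V(ψ)={w : Ryw}. Then at y, □ψ holds; since □(□ψ→ψ) at x, □ψ→ψ at y, so ψ at y, i.e. Ryy.
Conversely, any frame satisfying forall x forall y (Rxy -> Ryy) validates the schema.
So the correspondent is shift-reflexivity.

Shift-reflexivity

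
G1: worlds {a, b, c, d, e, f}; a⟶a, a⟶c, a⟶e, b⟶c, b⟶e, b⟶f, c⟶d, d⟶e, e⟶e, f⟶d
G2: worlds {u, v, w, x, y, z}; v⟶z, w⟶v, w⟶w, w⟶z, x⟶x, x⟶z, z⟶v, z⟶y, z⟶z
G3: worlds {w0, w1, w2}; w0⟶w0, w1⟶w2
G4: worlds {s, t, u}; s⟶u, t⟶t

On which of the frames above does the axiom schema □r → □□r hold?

This is the axiom for transitivity; its first-order frame correspondent is ∀x ∀y ∀z (Rxy ∧ Ryz → Rxz).
G1: fails — Rbc and Rcd but not Rbd.
G2: fails — Rvz and Rzv but not Rvv.
G3: condition met.
G4: condition met.
Valid on: G3, G4.

G3, G4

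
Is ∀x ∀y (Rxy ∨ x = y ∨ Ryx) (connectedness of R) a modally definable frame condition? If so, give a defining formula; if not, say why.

Modal frame validity is preserved under disjoint unions.
Take 3 disjoint single-world reflexive frames: each is trivially connected, but their disjoint union has 3 worlds with no edge between distinct components, so it is not connected.
Hence connectedness of R is not modally definable.

No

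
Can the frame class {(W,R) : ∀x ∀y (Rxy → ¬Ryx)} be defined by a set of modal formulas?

Not definable by any modal formula

Any modally definable frame class is closed under surjective bounded morphisms.
The 3-cycle (worlds a,b,c with a→b→c→a) is asymmetric. Mapping every world to a single reflexive point • is a surjective bounded morphism, and the reflexive point is not asymmetric (R•• but asymmetry requires ¬R••).
Hence asymmetry is not modally definable.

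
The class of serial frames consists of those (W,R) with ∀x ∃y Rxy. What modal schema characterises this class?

A defining formula is □p → ◇p (the D axiom).
Suppose □p→◇p is valid. At any x set V(p)=W. Then □p at x, so ◇p at x, so x has a successor.

□p → ◇p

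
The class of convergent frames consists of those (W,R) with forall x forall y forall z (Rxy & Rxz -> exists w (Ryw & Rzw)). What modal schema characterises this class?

◇□ψ → □◇ψ

This is convergence; the standard corresponding axiom is .2: ◇□ψ → □◇ψ.
Suppose ◇□ψ→□◇ψ is valid. Take Rxy, Rxz and set V(ψ)={w : Ryw}. Then □ψ at y so ◇□ψ at x, so □◇ψ at x, so ◇ψ at z, giving w with Rzw and Ryw.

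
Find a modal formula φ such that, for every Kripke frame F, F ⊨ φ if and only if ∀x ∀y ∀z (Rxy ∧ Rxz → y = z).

◇r → □r

The condition is partial functionality. The CD schema ◇r → □r defines it.
Suppose ◇r→□r is valid. Take Rxy, Rxz and set V(r)={y}. Then ◇r at x, so □r at x, so r at z, i.e. z=y.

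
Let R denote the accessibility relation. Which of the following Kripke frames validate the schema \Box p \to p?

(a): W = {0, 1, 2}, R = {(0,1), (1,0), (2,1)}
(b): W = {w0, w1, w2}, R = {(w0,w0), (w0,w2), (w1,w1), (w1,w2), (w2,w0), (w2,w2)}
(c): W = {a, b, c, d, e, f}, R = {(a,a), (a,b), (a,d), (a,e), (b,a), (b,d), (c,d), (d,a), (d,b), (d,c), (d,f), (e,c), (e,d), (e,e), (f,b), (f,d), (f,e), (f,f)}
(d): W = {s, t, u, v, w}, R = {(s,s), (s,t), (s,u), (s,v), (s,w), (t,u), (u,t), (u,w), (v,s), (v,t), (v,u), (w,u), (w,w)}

This is the axiom for reflexivity; its first-order frame correspondent is \forall x Rxx.
(a): fails — world 0 does not see itself.
(b): holds.
(c): fails — world b does not see itself.
(d): fails — world t does not see itself.

(b)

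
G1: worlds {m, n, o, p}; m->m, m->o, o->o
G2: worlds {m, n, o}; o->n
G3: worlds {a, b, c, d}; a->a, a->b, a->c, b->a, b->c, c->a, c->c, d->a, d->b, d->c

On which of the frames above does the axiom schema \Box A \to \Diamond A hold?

Frame correspondent (Sahlqvist): \forall x \exists y Rxy — i.e. seriality.
G1: fails — world n has no successor.
G2: fails — world m has no successor.
G3: holds.
Valid on: G3.

G3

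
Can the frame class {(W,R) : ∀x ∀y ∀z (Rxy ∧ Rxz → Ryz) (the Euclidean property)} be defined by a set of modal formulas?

Yes: it is the Euclidean property, defined by the 5 schema ◇r → □◇r.
Suppose ◇r→□◇r is valid. Take Rxy, Rxz and set V(r)={y}. Then ◇r at x, so □◇r at x, so ◇r at z, so some w with Rzw has r; w=y, i.e. Rzy. By symmetry of the argument, Ryz.

Definable; ◇r → □◇r defines it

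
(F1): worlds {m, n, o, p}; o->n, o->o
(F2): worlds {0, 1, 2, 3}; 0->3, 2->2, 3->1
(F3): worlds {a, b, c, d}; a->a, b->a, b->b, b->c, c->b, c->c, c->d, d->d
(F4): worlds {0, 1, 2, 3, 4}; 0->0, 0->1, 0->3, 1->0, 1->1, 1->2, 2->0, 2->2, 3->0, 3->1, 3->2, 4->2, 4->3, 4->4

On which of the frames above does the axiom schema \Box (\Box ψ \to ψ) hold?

(F3)

This is the axiom for shift-reflexivity; its first-order frame correspondent is \forall x \forall y (Rxy \to Ryy).
(F1): fails — Ron but not Rnn.
(F2): fails — R03 but not R33.
(F3): satisfies the condition.
(F4): fails — R43 but not R33.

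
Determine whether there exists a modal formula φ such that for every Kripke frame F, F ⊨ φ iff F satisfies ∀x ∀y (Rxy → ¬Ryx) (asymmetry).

Modal frame validity is preserved under surjective bounded morphisms.
The 4-cycle (worlds s,t,u,v with s→t→u→v→s) is asymmetric. Mapping every world to a single reflexive point • is a surjective bounded morphism, and the reflexive point is not asymmetric (R•• but asymmetry requires ¬R••).
So the class is not modally definable.

No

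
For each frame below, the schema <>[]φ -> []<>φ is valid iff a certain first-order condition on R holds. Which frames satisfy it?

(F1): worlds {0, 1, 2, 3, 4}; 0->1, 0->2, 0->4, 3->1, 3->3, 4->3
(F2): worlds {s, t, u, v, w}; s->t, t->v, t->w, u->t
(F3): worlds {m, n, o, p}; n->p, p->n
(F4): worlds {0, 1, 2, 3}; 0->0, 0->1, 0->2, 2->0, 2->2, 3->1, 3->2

This is the axiom for convergence; its first-order frame correspondent is forall x forall y forall z (Rxy & Rxz -> exists w (Ryw & Rzw)).
(F1): fails — R02 and R02 but 2 and 2 have no common successor.
(F2): fails — Rtw and Rtw but w and w have no common successor.
(F3): condition met.
(F4): fails — R00 and R01 but 0 and 1 have no common successor.
Valid on: (F3).

(F3)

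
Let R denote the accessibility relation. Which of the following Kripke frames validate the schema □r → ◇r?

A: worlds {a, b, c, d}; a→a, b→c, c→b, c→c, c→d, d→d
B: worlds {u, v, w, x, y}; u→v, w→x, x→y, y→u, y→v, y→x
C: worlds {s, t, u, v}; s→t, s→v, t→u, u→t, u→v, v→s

The schema corresponds to seriality: ∀x ∃y Rxy.
A: ✓.
B: fails — world v has no successor.
C: ✓.

A, C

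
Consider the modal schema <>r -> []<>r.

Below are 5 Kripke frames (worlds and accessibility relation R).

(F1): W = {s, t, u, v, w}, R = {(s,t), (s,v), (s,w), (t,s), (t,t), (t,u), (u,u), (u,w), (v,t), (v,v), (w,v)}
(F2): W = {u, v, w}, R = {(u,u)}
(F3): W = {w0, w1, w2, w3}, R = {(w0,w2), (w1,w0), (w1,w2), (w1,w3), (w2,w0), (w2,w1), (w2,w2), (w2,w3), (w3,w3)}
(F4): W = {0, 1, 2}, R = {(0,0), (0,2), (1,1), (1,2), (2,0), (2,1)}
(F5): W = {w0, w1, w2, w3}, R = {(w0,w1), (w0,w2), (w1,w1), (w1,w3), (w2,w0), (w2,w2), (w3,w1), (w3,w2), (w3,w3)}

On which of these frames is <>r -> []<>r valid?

Frame correspondent (Sahlqvist): forall x forall y forall z (Rxy & Rxz -> Ryz) — i.e. the Euclidean property.
(F1): fails — Rsv and Rsw but not Rvw.
(F2): ✓.
(F3): fails — Rw1w0 and Rw1w0 but not Rw0w0.
(F4): fails — R02 and R02 but not R22.
(F5): fails — Rw0w1 and Rw0w2 but not Rw1w2.
Valid on: (F2).

(F2)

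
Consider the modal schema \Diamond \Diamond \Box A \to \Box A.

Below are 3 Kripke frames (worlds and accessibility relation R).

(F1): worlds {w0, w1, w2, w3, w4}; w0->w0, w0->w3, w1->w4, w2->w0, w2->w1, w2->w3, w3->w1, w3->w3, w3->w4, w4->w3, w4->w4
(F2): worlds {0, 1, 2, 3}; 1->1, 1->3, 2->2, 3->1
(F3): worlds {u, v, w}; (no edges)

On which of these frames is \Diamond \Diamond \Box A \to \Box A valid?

(F3)

This is the axiom for a generalized confluence (Geach) condition; its first-order frame correspondent is \forall x \forall y \forall z ((x R^2 y \wedge xRz) \to \exists w (yRw \wedge z = w)).
(F1): fails — w0R²w1, w0Rw0 but no w with w1Rw and w0=w.
(F2): fails — 1R²3, 1R3 but no w with 3Rw and 3=w.
(F3): holds.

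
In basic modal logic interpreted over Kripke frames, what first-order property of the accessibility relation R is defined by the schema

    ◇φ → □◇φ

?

This is the 5 axiom.
It corresponds to the Euclidean property: ∀x ∀y ∀z (Rxy ∧ Rxz → Ryz).

the Euclidean property: ∀x ∀y ∀z (Rxy ∧ Rxz → Ryz)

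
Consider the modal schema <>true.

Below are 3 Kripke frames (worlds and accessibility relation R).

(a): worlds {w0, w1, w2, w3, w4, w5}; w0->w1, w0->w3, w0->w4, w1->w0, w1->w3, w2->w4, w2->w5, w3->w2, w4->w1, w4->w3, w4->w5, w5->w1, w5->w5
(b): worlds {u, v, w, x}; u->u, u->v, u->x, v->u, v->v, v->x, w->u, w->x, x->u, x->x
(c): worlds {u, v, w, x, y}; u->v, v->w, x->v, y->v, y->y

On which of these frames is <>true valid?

This is the axiom for seriality; its first-order frame correspondent is forall x exists y Rxy.
(a): satisfies the condition.
(b): satisfies the condition.
(c): fails — world w has no successor.
Valid on: (a), (b).

(a), (b)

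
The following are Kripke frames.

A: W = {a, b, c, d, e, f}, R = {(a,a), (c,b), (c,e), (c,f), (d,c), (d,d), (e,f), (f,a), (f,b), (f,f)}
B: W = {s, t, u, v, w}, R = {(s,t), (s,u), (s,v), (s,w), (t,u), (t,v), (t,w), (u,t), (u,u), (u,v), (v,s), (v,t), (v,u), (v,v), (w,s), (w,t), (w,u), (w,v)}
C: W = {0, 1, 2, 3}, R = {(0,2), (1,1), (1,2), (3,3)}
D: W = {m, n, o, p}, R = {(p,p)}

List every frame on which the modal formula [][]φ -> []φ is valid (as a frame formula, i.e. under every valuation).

This is the axiom for density; its first-order frame correspondent is forall x forall y (Rxy -> exists z (Rxz & Rzy)).
A: fails — Rce but no z with Rcz and Rze.
B: fails — Rtw but no z with Rtz and Rzw.
C: fails — R02 but no z with R0z and Rz2.
D: satisfies the condition.

D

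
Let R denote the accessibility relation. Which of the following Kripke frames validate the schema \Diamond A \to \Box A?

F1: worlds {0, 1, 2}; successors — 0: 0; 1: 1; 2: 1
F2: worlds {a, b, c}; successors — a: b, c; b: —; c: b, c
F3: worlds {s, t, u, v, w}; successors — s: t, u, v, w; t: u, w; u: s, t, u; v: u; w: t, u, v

F1

This is the axiom for partial functionality; its first-order frame correspondent is \forall x \forall y \forall z (Rxy \wedge Rxz \to y = z).
F1: ✓.
F2: fails — a sees both b and c.
F3: fails — s sees both t and u.
Valid on: F1.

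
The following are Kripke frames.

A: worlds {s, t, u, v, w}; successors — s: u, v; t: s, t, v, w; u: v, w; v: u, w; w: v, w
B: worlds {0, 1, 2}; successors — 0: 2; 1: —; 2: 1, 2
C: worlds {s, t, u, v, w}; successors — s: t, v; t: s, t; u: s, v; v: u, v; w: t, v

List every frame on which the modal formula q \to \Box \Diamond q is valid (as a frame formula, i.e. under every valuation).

none

The schema corresponds to symmetry: \forall x \forall y (Rxy \to Ryx).
A: fails — Rtv but not Rvt.
B: fails — R21 but not R12.
C: fails — Rwt but not Rtw.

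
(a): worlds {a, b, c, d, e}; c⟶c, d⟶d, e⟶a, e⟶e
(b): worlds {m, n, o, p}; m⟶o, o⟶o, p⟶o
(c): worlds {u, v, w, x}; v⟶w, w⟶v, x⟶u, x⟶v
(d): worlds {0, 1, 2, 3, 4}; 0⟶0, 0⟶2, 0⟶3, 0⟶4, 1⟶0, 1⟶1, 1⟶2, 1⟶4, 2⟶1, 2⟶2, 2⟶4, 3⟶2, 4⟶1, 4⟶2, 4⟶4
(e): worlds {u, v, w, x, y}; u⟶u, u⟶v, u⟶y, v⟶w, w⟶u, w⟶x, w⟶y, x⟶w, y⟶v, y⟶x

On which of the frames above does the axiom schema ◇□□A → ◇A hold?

The schema corresponds to a generalized confluence (Geach) condition: ∀x ∀y (xRy → ∃w (yR²w ∧ xRw)).
(a): fails — eRa but no w with aR²w and eRw.
(b): condition met.
(c): fails — xRu but no t with uR²t and xRt.
(d): condition met.
(e): fails — uRy but no t with yR²t and uRt.

(b), (d)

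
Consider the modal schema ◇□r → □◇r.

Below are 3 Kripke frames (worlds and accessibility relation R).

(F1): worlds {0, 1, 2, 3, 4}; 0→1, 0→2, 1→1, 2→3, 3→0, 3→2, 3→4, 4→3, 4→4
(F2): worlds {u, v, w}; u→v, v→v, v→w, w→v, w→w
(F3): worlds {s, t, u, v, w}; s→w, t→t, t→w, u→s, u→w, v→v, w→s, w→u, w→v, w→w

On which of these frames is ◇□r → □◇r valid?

This is the axiom for convergence; its first-order frame correspondent is ∀x ∀y ∀z (Rxy ∧ Rxz → ∃w (Ryw ∧ Rzw)).
(F1): fails — R02 and R01 but 2 and 1 have no common successor.
(F2): ✓.
(F3): fails — Rwu and Rwv but u and v have no common successor.

(F2)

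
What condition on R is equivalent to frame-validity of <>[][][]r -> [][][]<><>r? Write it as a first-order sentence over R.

This is a Sahlqvist (Geach-type) schema ◇^1□^3r → □^3◇^2r.
Minimal-valuation argument: fix x; take any y with xR^1y and any z with xR^3z. Set V(r) to the set of worlds R-reachable from y in exactly 3 steps. Then □^3r holds at y, so the antecedent holds at x; validity forces ◇^2r at z, giving a w with zR^2w and yR^3w.
First-order correspondent: forall x forall y forall z ((xRy & x R^3 z) -> exists w (y R^3 w & z R^2 w)).

forall x forall y forall z ((xRy & x R^3 z) -> exists w (y R^3 w & z R^2 w))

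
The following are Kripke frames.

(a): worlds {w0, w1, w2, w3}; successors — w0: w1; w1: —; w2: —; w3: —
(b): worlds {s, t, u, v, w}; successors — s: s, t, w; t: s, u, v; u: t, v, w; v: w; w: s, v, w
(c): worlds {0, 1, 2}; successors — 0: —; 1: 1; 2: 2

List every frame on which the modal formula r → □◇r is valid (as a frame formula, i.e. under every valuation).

(c)

The schema corresponds to symmetry: ∀x ∀y (Rxy → Ryx).
(a): fails — Rw0w1 but not Rw1w0.
(b): fails — Ruv but not Rvu.
(c): satisfies the condition.
Valid on: (c).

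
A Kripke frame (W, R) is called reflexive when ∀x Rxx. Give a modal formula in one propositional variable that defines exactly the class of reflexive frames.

□q → q

This is reflexivity; the standard corresponding axiom is T: □q → q.
Suppose □q→q is valid. At any x set V(q)={w : Rxw}. Then □q holds at x, so q holds at x, i.e. Rxx.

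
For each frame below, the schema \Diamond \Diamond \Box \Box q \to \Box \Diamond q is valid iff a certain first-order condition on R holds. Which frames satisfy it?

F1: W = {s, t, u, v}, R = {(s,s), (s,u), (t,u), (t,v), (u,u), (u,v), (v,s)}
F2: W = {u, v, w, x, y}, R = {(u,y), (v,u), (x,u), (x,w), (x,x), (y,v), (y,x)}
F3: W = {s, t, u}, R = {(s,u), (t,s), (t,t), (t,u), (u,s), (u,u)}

Frame correspondent (Sahlqvist): \forall x \forall y \forall z ((x R^2 y \wedge xRz) \to \exists w (y R^2 w \wedge zRw)) — i.e. a generalized confluence (Geach) condition.
F1: condition met.
F2: fails — uR²v, uRy but no t with vR²t and yRt.
F3: condition met.

F1, F3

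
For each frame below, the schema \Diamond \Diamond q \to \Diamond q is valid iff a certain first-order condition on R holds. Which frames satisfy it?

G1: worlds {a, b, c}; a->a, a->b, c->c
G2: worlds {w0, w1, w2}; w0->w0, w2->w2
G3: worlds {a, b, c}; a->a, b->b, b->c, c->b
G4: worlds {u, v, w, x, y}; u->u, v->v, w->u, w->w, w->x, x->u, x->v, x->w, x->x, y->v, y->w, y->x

G1, G2

Frame correspondent (Sahlqvist): \forall x \forall y \forall z (Rxy \wedge Ryz \to Rxz) — i.e. transitivity.
G1: holds.
G2: holds.
G3: fails — Rcb and Rbc but not Rcc.
G4: fails — Ryx and Rxu but not Ryu.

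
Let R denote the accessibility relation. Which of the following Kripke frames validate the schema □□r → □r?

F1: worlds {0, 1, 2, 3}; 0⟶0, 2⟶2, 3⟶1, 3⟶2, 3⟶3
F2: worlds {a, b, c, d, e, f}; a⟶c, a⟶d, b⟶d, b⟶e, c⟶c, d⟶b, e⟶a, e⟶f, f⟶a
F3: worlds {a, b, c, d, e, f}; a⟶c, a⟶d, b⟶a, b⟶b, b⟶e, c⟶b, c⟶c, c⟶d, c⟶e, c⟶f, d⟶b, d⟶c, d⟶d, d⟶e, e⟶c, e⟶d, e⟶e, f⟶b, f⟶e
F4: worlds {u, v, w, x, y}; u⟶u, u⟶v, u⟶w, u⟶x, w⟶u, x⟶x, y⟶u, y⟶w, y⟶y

This is the axiom for density; its first-order frame correspondent is ∀x ∀y (Rxy → ∃z (Rxz ∧ Rzy)).
F1: holds.
F2: fails — Rfa but no z with Rfz and Rza.
F3: holds.
F4: holds.

F1, F3, F4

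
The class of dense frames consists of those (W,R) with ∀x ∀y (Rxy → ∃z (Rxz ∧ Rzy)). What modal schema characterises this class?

The condition is density. The C4 schema □□q → □q defines it.
Suppose □□q→□q is valid. Take Rxy and set V(q)={w : xR²w}. Then □□q at x, so □q at x, so q at y, i.e. ∃z(Rxz∧Rzy).

□□q → □q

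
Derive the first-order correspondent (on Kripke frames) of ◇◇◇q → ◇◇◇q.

∀x ∀y (xR³y → ∃w (y = w ∧ xR³w))

This is a Sahlqvist (Geach-type) schema ◇^3□^0q → □^0◇^3q.
Minimal-valuation argument: fix x; take any y with xR^3y and any z with xR^0z. Set V(q) to the set of worlds R-reachable from y in exactly 0 steps. Then □^0q holds at y, so the antecedent holds at x; validity forces ◇^3q at z, giving a w with zR^3w and yR^0w.
First-order correspondent: ∀x ∀y (xR³y → ∃w (y = w ∧ xR³w)).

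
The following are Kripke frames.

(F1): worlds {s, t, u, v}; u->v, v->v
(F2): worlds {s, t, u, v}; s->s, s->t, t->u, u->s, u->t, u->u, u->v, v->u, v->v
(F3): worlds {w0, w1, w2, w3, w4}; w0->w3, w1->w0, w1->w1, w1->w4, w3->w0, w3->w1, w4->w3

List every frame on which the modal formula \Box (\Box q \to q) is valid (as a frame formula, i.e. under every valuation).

(F1)

This is the axiom for shift-reflexivity; its first-order frame correspondent is \forall x \forall y (Rxy \to Ryy).
(F1): condition met.
(F2): fails — Rut but not Rtt.
(F3): fails — Rw1w0 but not Rw0w0.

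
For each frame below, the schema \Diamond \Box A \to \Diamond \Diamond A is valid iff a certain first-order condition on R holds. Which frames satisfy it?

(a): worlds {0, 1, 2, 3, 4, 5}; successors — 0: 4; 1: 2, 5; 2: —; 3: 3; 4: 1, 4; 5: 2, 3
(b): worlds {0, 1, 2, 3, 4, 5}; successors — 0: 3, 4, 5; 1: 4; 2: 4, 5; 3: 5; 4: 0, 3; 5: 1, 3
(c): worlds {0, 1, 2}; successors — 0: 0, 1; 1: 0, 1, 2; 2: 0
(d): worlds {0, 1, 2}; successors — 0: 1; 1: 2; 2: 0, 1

(b), (c), (d)

The schema corresponds to a generalized confluence (Geach) condition: \forall x \forall y (xRy \to \exists w (yRw \wedge x R^2 w)).
(a): fails — 1R2 but no w with 2Rw and 1R²w.
(b): holds.
(c): holds.
(d): holds.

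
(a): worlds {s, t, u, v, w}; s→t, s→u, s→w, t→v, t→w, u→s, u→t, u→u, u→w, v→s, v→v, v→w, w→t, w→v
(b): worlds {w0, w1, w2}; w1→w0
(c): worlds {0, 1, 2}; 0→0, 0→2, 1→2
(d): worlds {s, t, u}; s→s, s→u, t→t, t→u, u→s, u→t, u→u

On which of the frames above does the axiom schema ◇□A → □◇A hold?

(a), (d)

This is the axiom for convergence; its first-order frame correspondent is ∀x ∀y ∀z (Rxy ∧ Rxz → ∃w (Ryw ∧ Rzw)).
(a): satisfies the condition.
(b): fails — Rw1w0 and Rw1w0 but w0 and w0 have no common successor.
(c): fails — R00 and R02 but 0 and 2 have no common successor.
(d): satisfies the condition.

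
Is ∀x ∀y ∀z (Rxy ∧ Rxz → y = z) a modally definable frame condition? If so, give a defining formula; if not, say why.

Yes — defined by ◇r → □r

Yes: it is partial functionality, defined by the CD schema ◇r → □r.
Suppose ◇r→□r is valid. Take Rxy, Rxz and set V(r)={y}. Then ◇r at x, so □r at x, so r at z, i.e. z=y.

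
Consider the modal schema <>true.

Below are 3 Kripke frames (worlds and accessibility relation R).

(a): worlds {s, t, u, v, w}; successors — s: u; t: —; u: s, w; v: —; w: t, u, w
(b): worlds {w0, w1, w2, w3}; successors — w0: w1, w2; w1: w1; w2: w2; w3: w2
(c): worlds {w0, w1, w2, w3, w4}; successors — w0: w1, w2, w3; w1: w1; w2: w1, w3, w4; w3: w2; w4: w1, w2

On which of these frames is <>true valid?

(b), (c)

Frame correspondent (Sahlqvist): forall x exists y Rxy — i.e. seriality.
(a): fails — world t has no successor.
(b): ✓.
(c): ✓.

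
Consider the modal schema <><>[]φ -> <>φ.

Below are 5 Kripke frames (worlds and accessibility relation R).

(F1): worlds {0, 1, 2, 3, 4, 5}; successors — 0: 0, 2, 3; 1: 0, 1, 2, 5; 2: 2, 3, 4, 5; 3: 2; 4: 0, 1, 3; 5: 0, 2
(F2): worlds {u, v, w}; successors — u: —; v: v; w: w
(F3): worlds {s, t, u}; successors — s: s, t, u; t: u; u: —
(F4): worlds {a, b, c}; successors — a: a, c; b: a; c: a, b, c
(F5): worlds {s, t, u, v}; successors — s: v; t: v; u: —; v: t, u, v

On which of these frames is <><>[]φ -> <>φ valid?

Frame correspondent (Sahlqvist): forall x forall y (x R^2 y -> exists w (yRw & xRw)) — i.e. a generalized confluence (Geach) condition.
(F1): fails — 3R²4 but no w with 4Rw and 3Rw.
(F2): ✓.
(F3): fails — sR²u but no w with uRw and sRw.
(F4): ✓.
(F5): fails — sR²u but no w with uRw and sRw.

(F2), (F4)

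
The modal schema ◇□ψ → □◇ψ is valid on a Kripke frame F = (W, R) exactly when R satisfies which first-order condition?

Suppose ◇□ψ→□◇ψ is valid. Take Rxy, Rxz and set V(ψ)={w : Ryw}. Then □ψ at y so ◇□ψ at x, so □◇ψ at x, so ◇ψ at z, giving w with Rzw and Ryw.

convergence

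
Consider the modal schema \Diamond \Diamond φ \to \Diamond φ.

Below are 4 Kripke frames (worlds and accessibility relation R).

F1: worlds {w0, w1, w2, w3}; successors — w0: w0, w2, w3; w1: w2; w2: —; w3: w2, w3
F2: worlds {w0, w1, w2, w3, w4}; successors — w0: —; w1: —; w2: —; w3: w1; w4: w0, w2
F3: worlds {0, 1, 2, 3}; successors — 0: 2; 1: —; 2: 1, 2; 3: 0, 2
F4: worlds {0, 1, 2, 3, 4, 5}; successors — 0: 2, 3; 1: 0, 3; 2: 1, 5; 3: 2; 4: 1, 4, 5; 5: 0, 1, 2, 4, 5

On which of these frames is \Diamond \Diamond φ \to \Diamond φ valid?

F1, F2

The schema corresponds to transitivity: \forall x \forall y \forall z (Rxy \wedge Ryz \to Rxz).
F1: holds.
F2: holds.
F3: fails — R32 and R21 but not R31.
F4: fails — R10 and R02 but not R12.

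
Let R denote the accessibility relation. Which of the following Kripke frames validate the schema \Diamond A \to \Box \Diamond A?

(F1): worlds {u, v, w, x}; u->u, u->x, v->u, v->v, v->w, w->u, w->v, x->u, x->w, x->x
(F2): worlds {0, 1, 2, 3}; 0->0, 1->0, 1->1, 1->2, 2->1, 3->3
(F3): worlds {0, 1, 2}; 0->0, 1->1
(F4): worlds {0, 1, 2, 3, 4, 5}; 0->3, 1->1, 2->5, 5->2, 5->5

Frame correspondent (Sahlqvist): \forall x \forall y \forall z (Rxy \wedge Rxz \to Ryz) — i.e. the Euclidean property.
(F1): fails — Rvw and Rvw but not Rww.
(F2): fails — R10 and R12 but not R02.
(F3): holds.
(F4): fails — R03 and R03 but not R33.
Valid on: (F3).

(F3)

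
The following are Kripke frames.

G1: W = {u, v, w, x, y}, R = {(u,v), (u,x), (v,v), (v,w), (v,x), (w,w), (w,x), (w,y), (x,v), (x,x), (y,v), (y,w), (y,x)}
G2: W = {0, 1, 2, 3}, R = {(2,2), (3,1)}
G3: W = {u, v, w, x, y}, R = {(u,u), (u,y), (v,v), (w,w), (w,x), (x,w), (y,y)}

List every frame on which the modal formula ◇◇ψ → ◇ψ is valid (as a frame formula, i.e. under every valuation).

This is the axiom for transitivity; its first-order frame correspondent is ∀x ∀y ∀z (Rxy ∧ Ryz → Rxz).
G1: fails — Ruv and Rvw but not Ruw.
G2: holds.
G3: fails — Rxw and Rwx but not Rxx.

G2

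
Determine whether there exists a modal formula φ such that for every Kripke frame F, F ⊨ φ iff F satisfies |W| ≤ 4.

Any modally definable frame class is closed under disjoint unions.
Any modal formula valid on each of 5 disjoint one-world frames is valid on their disjoint union (validity is preserved under disjoint unions). Each one-world frame has |W|=1≤4, but the union has |W|=5.
Hence having at most 4 worlds is not modally definable.

No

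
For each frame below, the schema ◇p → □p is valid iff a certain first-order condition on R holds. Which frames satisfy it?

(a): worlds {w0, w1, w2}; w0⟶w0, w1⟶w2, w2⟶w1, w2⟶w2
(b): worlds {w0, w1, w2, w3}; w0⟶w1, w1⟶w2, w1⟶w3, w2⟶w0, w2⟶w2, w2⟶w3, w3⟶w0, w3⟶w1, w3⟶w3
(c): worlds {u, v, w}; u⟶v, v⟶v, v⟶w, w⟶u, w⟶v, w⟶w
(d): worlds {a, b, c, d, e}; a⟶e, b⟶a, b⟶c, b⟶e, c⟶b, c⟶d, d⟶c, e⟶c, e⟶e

none

This is the axiom for partial functionality; its first-order frame correspondent is ∀x ∀y ∀z (Rxy ∧ Rxz → y = z).
(a): fails — w2 sees both w1 and w2.
(b): fails — w1 sees both w2 and w3.
(c): fails — v sees both v and w.
(d): fails — b sees both a and c.
Valid on no frame.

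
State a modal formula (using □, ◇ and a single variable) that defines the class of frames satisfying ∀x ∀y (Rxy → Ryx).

This is symmetry; the standard corresponding axiom is B: q → □◇q.

q → □◇q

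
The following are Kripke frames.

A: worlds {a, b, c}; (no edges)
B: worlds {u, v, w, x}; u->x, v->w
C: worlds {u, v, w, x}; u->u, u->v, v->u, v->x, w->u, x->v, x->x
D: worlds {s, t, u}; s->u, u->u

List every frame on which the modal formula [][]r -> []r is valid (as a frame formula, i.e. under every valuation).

A, C, D

Frame correspondent (Sahlqvist): forall x forall y (Rxy -> exists z (Rxz & Rzy)) — i.e. density.
A: holds.
B: fails — Rvw but no z with Rvz and Rzw.
C: holds.
D: holds.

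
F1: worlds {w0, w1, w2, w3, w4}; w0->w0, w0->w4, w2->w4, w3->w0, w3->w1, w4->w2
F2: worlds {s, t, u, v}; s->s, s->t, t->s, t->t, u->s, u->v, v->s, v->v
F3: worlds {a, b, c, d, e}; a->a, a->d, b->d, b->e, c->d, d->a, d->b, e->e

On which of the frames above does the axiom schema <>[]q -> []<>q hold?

F2

This is the axiom for convergence; its first-order frame correspondent is forall x forall y forall z (Rxy & Rxz -> exists w (Ryw & Rzw)).
F1: fails — Rw0w4 and Rw0w0 but w4 and w0 have no common successor.
F2: satisfies the condition.
F3: fails — Rbe and Rbd but e and d have no common successor.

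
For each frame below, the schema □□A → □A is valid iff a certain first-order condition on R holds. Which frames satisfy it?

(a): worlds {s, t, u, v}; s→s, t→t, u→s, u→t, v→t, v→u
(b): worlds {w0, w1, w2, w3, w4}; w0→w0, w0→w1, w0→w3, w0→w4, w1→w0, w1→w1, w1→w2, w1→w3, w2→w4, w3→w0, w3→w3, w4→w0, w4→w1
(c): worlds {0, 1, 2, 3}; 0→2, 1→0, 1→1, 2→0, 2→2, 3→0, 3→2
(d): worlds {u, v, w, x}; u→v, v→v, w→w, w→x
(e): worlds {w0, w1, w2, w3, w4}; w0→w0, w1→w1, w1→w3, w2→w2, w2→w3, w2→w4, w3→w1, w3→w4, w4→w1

The schema corresponds to density: ∀x ∀y (Rxy → ∃z (Rxz ∧ Rzy)).
(a): fails — Rvu but no z with Rvz and Rzu.
(b): fails — Rw2w4 but no z with Rw2z and Rzw4.
(c): condition met.
(d): condition met.
(e): fails — Rw3w4 but no z with Rw3z and Rzw4.
Valid on: (c), (d).

(c), (d)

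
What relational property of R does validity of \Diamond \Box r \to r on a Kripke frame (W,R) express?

Symmetry

Equivalently (dual form): r → □◇r.
Suppose r→□◇r is valid. Take Rxy and set V(r)={x}. Then r at x, so □◇r at x, so ◇r at y, so some z with Ryz has r; z=x, i.e. Ryx.
Conversely, any frame satisfying \forall x \forall y (Rxy \to Ryx) validates the schema.
Frame condition: \forall x \forall y (Rxy \to Ryx).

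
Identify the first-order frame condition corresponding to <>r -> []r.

Suppose ◇r→□r is valid. Take Rxy, Rxz and set V(r)={y}. Then ◇r at x, so □r at x, so r at z, i.e. z=y.

Partial functionality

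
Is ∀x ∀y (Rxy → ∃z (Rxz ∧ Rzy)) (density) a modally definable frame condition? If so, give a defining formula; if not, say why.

The condition is density. A defining modal formula is □□r → □r.
Suppose □□r→□r is valid. Take Rxy and set V(r)={w : xR²w}. Then □□r at x, so □r at x, so r at y, i.e. ∃z(Rxz∧Rzy).

Definable; □□r → □r defines it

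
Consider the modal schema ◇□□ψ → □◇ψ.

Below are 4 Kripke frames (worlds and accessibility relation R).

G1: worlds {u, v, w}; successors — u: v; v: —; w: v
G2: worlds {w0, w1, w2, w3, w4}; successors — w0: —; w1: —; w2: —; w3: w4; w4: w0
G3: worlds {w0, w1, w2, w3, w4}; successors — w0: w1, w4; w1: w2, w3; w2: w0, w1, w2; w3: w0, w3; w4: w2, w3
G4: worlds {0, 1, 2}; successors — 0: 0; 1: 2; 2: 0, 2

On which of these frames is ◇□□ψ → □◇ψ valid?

Frame correspondent (Sahlqvist): ∀x ∀y ∀z ((xRy ∧ xRz) → ∃w (yR²w ∧ zRw)) — i.e. a generalized confluence (Geach) condition.
G1: fails — uRv, uRv but no t with vR²t and vRt.
G2: fails — w3Rw4, w3Rw4 but no w with w4R²w and w4Rw.
G3: fails — w2Rw0, w2Rw0 but no w with w0R²w and w0Rw.
G4: condition met.
Valid on: G4.

G4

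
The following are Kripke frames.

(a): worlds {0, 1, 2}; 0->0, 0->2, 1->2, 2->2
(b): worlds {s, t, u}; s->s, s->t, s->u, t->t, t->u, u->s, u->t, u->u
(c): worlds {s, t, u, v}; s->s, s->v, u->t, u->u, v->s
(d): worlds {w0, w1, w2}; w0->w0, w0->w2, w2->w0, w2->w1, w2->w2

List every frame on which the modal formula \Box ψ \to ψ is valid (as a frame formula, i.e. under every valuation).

The schema corresponds to reflexivity: \forall x Rxx.
(a): fails — world 1 does not see itself.
(b): satisfies the condition.
(c): fails — world t does not see itself.
(d): fails — world w1 does not see itself.

(b)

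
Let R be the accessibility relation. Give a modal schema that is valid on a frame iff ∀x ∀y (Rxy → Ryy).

□(□s → s)

The condition is shift-reflexivity. The T□ schema □(□s → s) defines it.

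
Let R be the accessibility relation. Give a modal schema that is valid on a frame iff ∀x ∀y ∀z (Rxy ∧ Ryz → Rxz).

□q → □□q

A defining formula is □q → □□q (the 4 axiom).
Suppose □q→□□q is valid. Take Rxy, Ryz and set V(q)={w : Rxw}. Then □q at x, so □□q at x, so □q at y, so q at z, i.e. Rxz.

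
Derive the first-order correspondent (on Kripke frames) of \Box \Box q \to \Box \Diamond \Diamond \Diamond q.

This is a Sahlqvist (Geach-type) schema ◇^0□^2q → □^1◇^3q.
First-order correspondent: \forall x \forall z (xRz \to \exists w (x R^2 w \wedge z R^3 w)).

\forall x \forall z (xRz \to \exists w (x R^2 w \wedge z R^3 w))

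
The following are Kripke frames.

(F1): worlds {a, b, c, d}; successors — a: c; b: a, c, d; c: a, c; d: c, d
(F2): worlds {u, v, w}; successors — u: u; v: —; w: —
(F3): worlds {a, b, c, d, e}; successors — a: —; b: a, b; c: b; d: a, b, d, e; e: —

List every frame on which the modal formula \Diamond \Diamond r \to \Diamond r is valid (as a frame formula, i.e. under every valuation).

(F2)

The schema corresponds to transitivity: \forall x \forall y \forall z (Rxy \wedge Ryz \to Rxz).
(F1): fails — Rdc and Rca but not Rda.
(F2): ✓.
(F3): fails — Rcb and Rba but not Rca.
Valid on: (F2).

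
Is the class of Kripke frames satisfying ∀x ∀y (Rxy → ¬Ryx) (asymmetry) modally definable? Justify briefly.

If a class were modally definable it would be closed under surjective bounded morphisms (Goldblatt–Thomason).
The 4-cycle (worlds s,t,u,v with s→t→u→v→s) is asymmetric. Mapping every world to a single reflexive point • is a surjective bounded morphism, and the reflexive point is not asymmetric (R•• but asymmetry requires ¬R••).
So no modal formula (or set of formulas) defines exactly the asymmetric frames.

No — not modally definable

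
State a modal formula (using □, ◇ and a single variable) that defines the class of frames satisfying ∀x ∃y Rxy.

This is seriality; the standard corresponding axiom is D: □p → ◇p.
Suppose □p→◇p is valid. At any x set V(p)=W. Then □p at x, so ◇p at x, so x has a successor.

□p → ◇p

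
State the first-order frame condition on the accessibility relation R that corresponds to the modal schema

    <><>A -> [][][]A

forall x forall y forall z ((x R^2 y & x R^3 z) -> exists w (y = w & z = w))

This is a Sahlqvist (Geach-type) schema ◇^2□^0A → □^3◇^0A.
Minimal-valuation argument: fix x; take any y with xR^2y and any z with xR^3z. Set V(A) to the set of worlds R-reachable from y in exactly 0 steps. Then □^0A holds at y, so the antecedent holds at x; validity forces ◇^0A at z, giving a w with zR^0w and yR^0w.
First-order correspondent: forall x forall y forall z ((x R^2 y & x R^3 z) -> exists w (y = w & z = w)).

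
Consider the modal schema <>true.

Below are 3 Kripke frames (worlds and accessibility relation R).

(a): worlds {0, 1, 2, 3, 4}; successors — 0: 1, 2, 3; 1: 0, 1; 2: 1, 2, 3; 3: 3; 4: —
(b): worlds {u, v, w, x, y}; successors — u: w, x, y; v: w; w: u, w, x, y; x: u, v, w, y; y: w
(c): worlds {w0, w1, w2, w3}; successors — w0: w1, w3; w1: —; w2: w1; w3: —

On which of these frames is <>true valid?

(b)

Frame correspondent (Sahlqvist): forall x exists y Rxy — i.e. seriality.
(a): fails — world 4 has no successor.
(b): ✓.
(c): fails — world w1 has no successor.
Valid on: (b).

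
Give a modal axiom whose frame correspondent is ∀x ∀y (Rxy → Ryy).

□(□s → s)

The condition is shift-reflexivity. The T□ schema □(□s → s) defines it.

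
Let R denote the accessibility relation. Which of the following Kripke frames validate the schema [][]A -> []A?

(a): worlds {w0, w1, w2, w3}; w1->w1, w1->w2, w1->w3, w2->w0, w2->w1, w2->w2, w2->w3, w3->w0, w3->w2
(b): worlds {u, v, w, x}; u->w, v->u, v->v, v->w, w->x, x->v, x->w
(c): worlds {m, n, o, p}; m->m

(a), (c)

This is the axiom for density; its first-order frame correspondent is forall x forall y (Rxy -> exists z (Rxz & Rzy)).
(a): satisfies the condition.
(b): fails — Ruw but no z with Ruz and Rzw.
(c): satisfies the condition.
Valid on: (a), (c).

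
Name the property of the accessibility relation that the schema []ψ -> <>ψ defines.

Suppose □ψ→◇ψ is valid. At any x set V(ψ)=W. Then □ψ at x, so ◇ψ at x, so x has a successor.
The converse is a direct semantic check.
Frame condition: forall x exists y Rxy.

seriality: forall x exists y Rxy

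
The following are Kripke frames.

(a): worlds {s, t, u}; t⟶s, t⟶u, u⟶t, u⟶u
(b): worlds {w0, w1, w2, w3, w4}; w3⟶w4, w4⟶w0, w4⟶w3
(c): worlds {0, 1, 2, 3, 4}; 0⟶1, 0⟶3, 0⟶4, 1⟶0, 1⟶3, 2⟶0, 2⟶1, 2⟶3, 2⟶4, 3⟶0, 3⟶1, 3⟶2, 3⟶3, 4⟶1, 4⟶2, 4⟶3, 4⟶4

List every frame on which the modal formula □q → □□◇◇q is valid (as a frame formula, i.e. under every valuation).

Frame correspondent (Sahlqvist): ∀x ∀z (xR²z → ∃w (xRw ∧ zR²w)) — i.e. a generalized confluence (Geach) condition.
(a): fails — uR²s but no w with uRw and sR²w.
(b): fails — w3R²w0 but no w with w3Rw and w0R²w.
(c): satisfies the condition.
Valid on: (c).

(c)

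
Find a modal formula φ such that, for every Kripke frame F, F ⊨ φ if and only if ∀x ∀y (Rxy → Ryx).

q → □◇q

A defining formula is q → □◇q (the B axiom).
Suppose q→□◇q is valid. Take Rxy and set V(q)={x}. Then q at x, so □◇q at x, so ◇q at y, so some z with Ryz has q; z=x, i.e. Ryx.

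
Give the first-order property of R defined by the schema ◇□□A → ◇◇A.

This is a Sahlqvist (Geach-type) schema ◇^1□^2A → □^0◇^2A.
Minimal-valuation argument: fix x; take any y with xR^1y and any z with xR^0z. Set V(A) to the set of worlds R-reachable from y in exactly 2 steps. Then □^2A holds at y, so the antecedent holds at x; validity forces ◇^2A at z, giving a w with zR^2w and yR^2w.
First-order correspondent: ∀x ∀y (xRy → ∃w (yR²w ∧ xR²w)).

∀x ∀y (xRy → ∃w (yR²w ∧ xR²w))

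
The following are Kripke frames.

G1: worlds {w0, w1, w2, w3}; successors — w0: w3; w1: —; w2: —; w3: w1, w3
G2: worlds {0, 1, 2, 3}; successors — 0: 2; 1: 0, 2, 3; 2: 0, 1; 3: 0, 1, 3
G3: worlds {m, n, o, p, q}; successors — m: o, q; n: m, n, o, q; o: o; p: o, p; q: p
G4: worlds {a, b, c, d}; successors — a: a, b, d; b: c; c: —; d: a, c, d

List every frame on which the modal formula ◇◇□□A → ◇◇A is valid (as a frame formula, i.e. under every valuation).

The schema corresponds to a generalized confluence (Geach) condition: ∀x ∀y (xR²y → ∃w (yR²w ∧ xR²w)).
G1: fails — w0R²w1 but no w with w1R²w and w0R²w.
G2: satisfies the condition.
G3: satisfies the condition.
G4: fails — aR²b but no w with bR²w and aR²w.

G2, G3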